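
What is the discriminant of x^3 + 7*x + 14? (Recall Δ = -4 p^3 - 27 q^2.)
Δ = -6664

For a depressed cubic x^3 + p x + q the discriminant is Δ = -4 p^3 - 27 q^2 = -4*(7)^3 - 27*(14)^2 = -1372 - 5292 = -6664.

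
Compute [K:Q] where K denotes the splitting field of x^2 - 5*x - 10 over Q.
[K:Q] = 2

The discriminant of x^2 + (-5)*x + (-10) is b^2 - 4c = 25 - (-40) = 65. Since 65 is not a perfect square in Q, the polynomial is irreducible over Q. Its two roots generate a degree-2 extension, so [K:Q] = 2.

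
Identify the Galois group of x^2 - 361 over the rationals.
Gal(K/Q) = trivial group (order 1)

x^2 - 361 factors as (x - 19)(x + 19) over Q, so its splitting field is Q itself and the Galois group is trivial.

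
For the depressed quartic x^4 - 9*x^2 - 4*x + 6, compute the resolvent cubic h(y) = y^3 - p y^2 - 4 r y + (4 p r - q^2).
h(y) = y^3 + 9*y^2 - 24*y - 232

Identify coefficients: p = -9, q = -4, r = 6.
Plug into h(y) = y^3 - p y^2 - 4 r y + (4 p r - q^2):
  h(y) = y^3 - (-9) y^2 - 4*(6) y + (4*(-9)*(6) - (-4)^2)
       = y^3 + (9) y^2 + (-24) y + (-232).
Simplifying: h(y) = y^3 + 9*y^2 - 24*y - 232.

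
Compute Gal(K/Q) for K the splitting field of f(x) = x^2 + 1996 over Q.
Gal(K/Q) = Z/2Z (cyclic of order 2)

x^2 + 1996 is irreducible over Q since -1996 is not a rational square. The splitting field Q(sqrt(-1996)) has degree 2 over Q, and its unique nontrivial automorphism is sqrt(-1996) ↦ -sqrt(-1996). Hence Gal(Q(sqrt(-1996))/Q) = Z/2Z.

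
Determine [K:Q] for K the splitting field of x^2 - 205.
[K:Q] = 2

The polynomial x^2 - 205 is irreducible over Q since 205 is not a perfect square. Its splitting field is Q(sqrt(205)), which has degree 2 over Q.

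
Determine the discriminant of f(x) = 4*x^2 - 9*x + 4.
Δ = 17

For a quadratic a x^2 + b x + c the discriminant is Δ = b^2 - 4ac = (-9)^2 - 4*(4)*(4) = 81 - (64) = 17.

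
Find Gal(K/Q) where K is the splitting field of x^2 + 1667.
Gal(K/Q) = Z/2Z (cyclic of order 2)

x^2 + 1667 is irreducible over Q since -1667 is not a rational square. The splitting field Q(sqrt(-1667)) has degree 2 over Q, and its unique nontrivial automorphism is sqrt(-1667) ↦ -sqrt(-1667). Hence Gal(Q(sqrt(-1667))/Q) = Z/2Z.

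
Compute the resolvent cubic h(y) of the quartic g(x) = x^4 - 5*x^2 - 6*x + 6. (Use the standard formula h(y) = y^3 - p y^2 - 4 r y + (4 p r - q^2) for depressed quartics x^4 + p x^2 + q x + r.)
h(y) = y^3 + 5*y^2 - 24*y - 156

Identify coefficients: p = -5, q = -6, r = 6.
Plug into h(y) = y^3 - p y^2 - 4 r y + (4 p r - q^2):
  h(y) = y^3 - (-5) y^2 - 4*(6) y + (4*(-5)*(6) - (-6)^2)
       = y^3 + (5) y^2 + (-24) y + (-156).
Simplifying: h(y) = y^3 + 5*y^2 - 24*y - 156.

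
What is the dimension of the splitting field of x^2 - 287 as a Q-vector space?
[K:Q] = 2

The polynomial x^2 - 287 is irreducible over Q since 287 is not a perfect square. Its splitting field is Q(sqrt(287)), which has degree 2 over Q.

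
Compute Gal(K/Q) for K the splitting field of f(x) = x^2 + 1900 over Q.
Gal(K/Q) = Z/2Z (cyclic of order 2)

x^2 + 1900 is irreducible over Q since -1900 is not a rational square. The splitting field Q(sqrt(-1900)) has degree 2 over Q, and its unique nontrivial automorphism is sqrt(-1900) ↦ -sqrt(-1900). Hence Gal(Q(sqrt(-1900))/Q) = Z/2Z.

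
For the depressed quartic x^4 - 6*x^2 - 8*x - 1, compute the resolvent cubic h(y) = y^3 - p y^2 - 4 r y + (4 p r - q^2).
h(y) = y^3 + 6*y^2 + 4*y - 40

Identify coefficients: p = -6, q = -8, r = -1.
Plug into h(y) = y^3 - p y^2 - 4 r y + (4 p r - q^2):
  h(y) = y^3 - (-6) y^2 - 4*(-1) y + (4*(-6)*(-1) - (-8)^2)
       = y^3 + (6) y^2 + (4) y + (-40).
Simplifying: h(y) = y^3 + 6*y^2 + 4*y - 40.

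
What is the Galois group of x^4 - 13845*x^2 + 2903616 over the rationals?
Gal(K/Q) = Z/2Z (cyclic of order 2)

f factors as (x^2 - 213)(x^2 - 13632), so the splitting field is K = Q(sqrt(213), sqrt(13632)). The squarefree part of 213 is 213 and the squarefree part of 13632 is also 213, so sqrt(213) and sqrt(13632) are both rational multiples of sqrt(213). Hence Q(sqrt(213)) = Q(sqrt(13632)) = Q(sqrt(213)), and the splitting field collapses to a single degree-2 extension with Galois group Z/2Z.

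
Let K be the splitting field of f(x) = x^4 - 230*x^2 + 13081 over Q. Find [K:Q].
[K:Q] = 4

f factors as (x^2 - 127)(x^2 - 103); the splitting field is K = Q(sqrt(127), sqrt(103)). Since 127, 103, and 13081 are all non-squares in Q, the three subfields Q(sqrt(127)), Q(sqrt(103)), Q(sqrt(13081)) are distinct degree-2 extensions, so [K:Q] = 4 (Klein four Galois group).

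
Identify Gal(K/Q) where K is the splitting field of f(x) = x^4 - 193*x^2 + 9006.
Gal(K/Q) = V_4 (Klein four-group, Z/2Z × Z/2Z)

f factors as (x^2 - 114)(x^2 - 79), so the splitting field is K = Q(sqrt(114), sqrt(79)). The elements 114, 79, 9006 are all non-squares in Q, so sqrt(114) and sqrt(79) generate independent quadratic extensions. Thus [K:Q] = 4 and Gal(K/Q) is generated by the two order-2 automorphisms sqrt(114) ↦ -sqrt(114) and sqrt(79) ↦ -sqrt(79), giving V_4.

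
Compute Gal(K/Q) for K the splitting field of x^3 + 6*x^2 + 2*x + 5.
Gal(K/Q) = S_3 (symmetric group of order 6)

Compute the discriminant of x^3 + (6)*x^2 + (2)*x + (5): Δ = -3803. Since Δ is not a rational square, the Galois group is not contained in A_3; it must be the full S_3 (irreducibility of the cubic rules out anything smaller).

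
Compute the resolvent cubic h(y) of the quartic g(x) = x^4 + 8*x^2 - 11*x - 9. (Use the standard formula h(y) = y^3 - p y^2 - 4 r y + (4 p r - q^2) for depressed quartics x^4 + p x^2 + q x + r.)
h(y) = y^3 - 8*y^2 + 36*y - 409

Identify coefficients: p = 8, q = -11, r = -9.
Plug into h(y) = y^3 - p y^2 - 4 r y + (4 p r - q^2):
  h(y) = y^3 - (8) y^2 - 4*(-9) y + (4*(8)*(-9) - (-11)^2)
       = y^3 + (-8) y^2 + (36) y + (-409).
Simplifying: h(y) = y^3 - 8*y^2 + 36*y - 409.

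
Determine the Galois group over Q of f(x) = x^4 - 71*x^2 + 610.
Gal(K/Q) = V_4 (Klein four-group, Z/2Z × Z/2Z)

f factors as (x^2 - 10)(x^2 - 61), so the splitting field is K = Q(sqrt(10), sqrt(61)). The elements 10, 61, 610 are all non-squares in Q, so sqrt(10) and sqrt(61) generate independent quadratic extensions. Thus [K:Q] = 4 and Gal(K/Q) is generated by the two order-2 automorphisms sqrt(10) ↦ -sqrt(10) and sqrt(61) ↦ -sqrt(61), giving V_4.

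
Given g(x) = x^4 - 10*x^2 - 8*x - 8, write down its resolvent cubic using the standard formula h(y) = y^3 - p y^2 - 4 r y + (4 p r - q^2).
h(y) = y^3 + 10*y^2 + 32*y + 256

Identify coefficients: p = -10, q = -8, r = -8.
Plug into h(y) = y^3 - p y^2 - 4 r y + (4 p r - q^2):
  h(y) = y^3 - (-10) y^2 - 4*(-8) y + (4*(-10)*(-8) - (-8)^2)
       = y^3 + (10) y^2 + (32) y + (256).
Simplifying: h(y) = y^3 + 10*y^2 + 32*y + 256.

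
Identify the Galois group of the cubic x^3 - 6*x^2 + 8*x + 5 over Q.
Gal(K/Q) = S_3 (symmetric group of order 6)

Compute the discriminant of x^3 + (-6)*x^2 + (8)*x + (5): Δ = -419. Since Δ is not a rational square, the Galois group is not contained in A_3; it must be the full S_3 (irreducibility of the cubic rules out anything smaller).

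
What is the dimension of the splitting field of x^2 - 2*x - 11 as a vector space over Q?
[K:Q] = 2

The discriminant of x^2 + (-2)*x + (-11) is b^2 - 4c = 4 - (-44) = 48. Since 48 is not a perfect square in Q, the polynomial is irreducible over Q. Its two roots generate a degree-2 extension, so [K:Q] = 2.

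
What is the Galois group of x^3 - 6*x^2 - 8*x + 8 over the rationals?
Gal(K/Q) = S_3 (symmetric group of order 6)

Compute the discriminant of x^3 + (-6)*x^2 + (-8)*x + (8): Δ = 16448. Since Δ is not a rational square, the Galois group is not contained in A_3; it must be the full S_3 (irreducibility of the cubic rules out anything smaller).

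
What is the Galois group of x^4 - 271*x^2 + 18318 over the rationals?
Gal(K/Q) = V_4 (Klein four-group, Z/2Z × Z/2Z)

f factors as (x^2 - 129)(x^2 - 142), so the splitting field is K = Q(sqrt(129), sqrt(142)). The elements 129, 142, 18318 are all non-squares in Q, so sqrt(129) and sqrt(142) generate independent quadratic extensions. Thus [K:Q] = 4 and Gal(K/Q) is generated by the two order-2 automorphisms sqrt(129) ↦ -sqrt(129) and sqrt(142) ↦ -sqrt(142), giving V_4.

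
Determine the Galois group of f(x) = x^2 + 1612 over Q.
Gal(K/Q) = Z/2Z (cyclic of order 2)

x^2 + 1612 is irreducible over Q since -1612 is not a rational square. The splitting field Q(sqrt(-1612)) has degree 2 over Q, and its unique nontrivial automorphism is sqrt(-1612) ↦ -sqrt(-1612). Hence Gal(Q(sqrt(-1612))/Q) = Z/2Z.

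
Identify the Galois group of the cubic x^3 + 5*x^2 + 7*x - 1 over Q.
Gal(K/Q) = S_3 (symmetric group of order 6)

Compute the discriminant of x^3 + (5)*x^2 + (7)*x + (-1): Δ = -304. Since Δ is not a rational square, the Galois group is not contained in A_3; it must be the full S_3 (irreducibility of the cubic rules out anything smaller).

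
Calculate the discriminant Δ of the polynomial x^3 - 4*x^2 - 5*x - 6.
Δ = -3768

For x^3 + a x^2 + b x + c the discriminant is Δ = 18 a b c - 4 a^3 c + a^2 b^2 - 4 b^3 - 27 c^2.
Plug a = -4, b = -5, c = -6:
  18*(-4)*(-5)*(-6) - 4*(-4)^3*(-6) + (-4)^2*(-5)^2 - 4*(-5)^3 - 27*(-6)^2
  = -2160 + (-1536) + 400 + (500) + (-972)
  = -3768.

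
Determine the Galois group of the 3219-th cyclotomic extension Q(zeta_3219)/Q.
|Gal(Q(zeta_3219)/Q)| = phi(3219) = 2016; group ≅ (Z/3219Z)^* ≅ Z/2Z × Z/28Z × Z/36Z

The n-th cyclotomic polynomial Φ_3219(x) is the minimal polynomial of zeta_3219 over Q and has degree phi(3219) = 2016. So Q(zeta_3219) is a degree-2016 Galois extension with Galois group (Z/3219Z)^*. By CRT, (Z/3219Z)^* ≅ (Z/3Z)^* × (Z/29Z)^* × (Z/37Z)^*. Each prime-power unit group is (Z/3Z)^* ≅ Z/2Z; (Z/29Z)^* ≅ Z/28Z; (Z/37Z)^* ≅ Z/36Z. Hence Gal(Q(zeta_3219)/Q) ≅ Z/2Z × Z/28Z × Z/36Z.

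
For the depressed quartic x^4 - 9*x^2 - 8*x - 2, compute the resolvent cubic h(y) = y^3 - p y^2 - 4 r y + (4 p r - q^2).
h(y) = y^3 + 9*y^2 + 8*y + 8

Identify coefficients: p = -9, q = -8, r = -2.
Plug into h(y) = y^3 - p y^2 - 4 r y + (4 p r - q^2):
  h(y) = y^3 - (-9) y^2 - 4*(-2) y + (4*(-9)*(-2) - (-8)^2)
       = y^3 + (9) y^2 + (8) y + (8).
Simplifying: h(y) = y^3 + 9*y^2 + 8*y + 8.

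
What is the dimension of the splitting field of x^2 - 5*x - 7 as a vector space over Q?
[K:Q] = 2

The discriminant of x^2 + (-5)*x + (-7) is b^2 - 4c = 25 - (-28) = 53. Since 53 is not a perfect square in Q, the polynomial is irreducible over Q. Its two roots generate a degree-2 extension, so [K:Q] = 2.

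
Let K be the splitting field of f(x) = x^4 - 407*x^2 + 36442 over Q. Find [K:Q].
[K:Q] = 4

f factors as (x^2 - 133)(x^2 - 274); the splitting field is K = Q(sqrt(133), sqrt(274)). Since 133, 274, and 36442 are all non-squares in Q, the three subfields Q(sqrt(133)), Q(sqrt(274)), Q(sqrt(36442)) are distinct degree-2 extensions, so [K:Q] = 4 (Klein four Galois group).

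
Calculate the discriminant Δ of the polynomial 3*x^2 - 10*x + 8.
Δ = 4

For a quadratic a x^2 + b x + c the discriminant is Δ = b^2 - 4ac = (-10)^2 - 4*(3)*(8) = 100 - (96) = 4.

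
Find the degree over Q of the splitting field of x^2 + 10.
[K:Q] = 2

The discriminant of x^2 + (0)*x + (10) is b^2 - 4c = 0 - (40) = -40. Since -40 is not a perfect square in Q, the polynomial is irreducible over Q. Its two roots generate a degree-2 extension, so [K:Q] = 2.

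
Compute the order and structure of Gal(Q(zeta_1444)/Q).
|Gal(Q(zeta_1444)/Q)| = phi(1444) = 684; group ≅ (Z/1444Z)^* ≅ Z/2Z × Z/342Z

The n-th cyclotomic polynomial Φ_1444(x) is the minimal polynomial of zeta_1444 over Q and has degree phi(1444) = 684. So Q(zeta_1444) is a degree-684 Galois extension with Galois group (Z/1444Z)^*. By CRT, (Z/1444Z)^* ≅ (Z/4Z)^* × (Z/361Z)^*. Each prime-power unit group is (Z/4Z)^* ≅ Z/2Z; (Z/361Z)^* ≅ Z/342Z. Hence Gal(Q(zeta_1444)/Q) ≅ Z/2Z × Z/342Z.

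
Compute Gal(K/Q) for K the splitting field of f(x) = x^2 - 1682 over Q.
Gal(K/Q) = Z/2Z (cyclic of order 2)

x^2 - 1682 is irreducible over Q since 1682 is not a rational square. The splitting field Q(sqrt(1682)) has degree 2 over Q, and its unique nontrivial automorphism is sqrt(1682) ↦ -sqrt(1682). Hence Gal(Q(sqrt(1682))/Q) = Z/2Z.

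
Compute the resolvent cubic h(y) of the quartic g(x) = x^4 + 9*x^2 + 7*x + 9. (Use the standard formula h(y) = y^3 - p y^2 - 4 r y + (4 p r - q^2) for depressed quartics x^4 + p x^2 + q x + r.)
h(y) = y^3 - 9*y^2 - 36*y + 275

Identify coefficients: p = 9, q = 7, r = 9.
Plug into h(y) = y^3 - p y^2 - 4 r y + (4 p r - q^2):
  h(y) = y^3 - (9) y^2 - 4*(9) y + (4*(9)*(9) - (7)^2)
       = y^3 + (-9) y^2 + (-36) y + (275).
Simplifying: h(y) = y^3 - 9*y^2 - 36*y + 275.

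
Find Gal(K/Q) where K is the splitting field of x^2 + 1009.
Gal(K/Q) = Z/2Z (cyclic of order 2)

x^2 + 1009 is irreducible over Q since -1009 is not a rational square. The splitting field Q(sqrt(-1009)) has degree 2 over Q, and its unique nontrivial automorphism is sqrt(-1009) ↦ -sqrt(-1009). Hence Gal(Q(sqrt(-1009))/Q) = Z/2Z.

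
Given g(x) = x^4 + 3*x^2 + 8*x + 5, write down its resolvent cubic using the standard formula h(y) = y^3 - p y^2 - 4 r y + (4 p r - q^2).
h(y) = y^3 - 3*y^2 - 20*y - 4

Identify coefficients: p = 3, q = 8, r = 5.
Plug into h(y) = y^3 - p y^2 - 4 r y + (4 p r - q^2):
  h(y) = y^3 - (3) y^2 - 4*(5) y + (4*(3)*(5) - (8)^2)
       = y^3 + (-3) y^2 + (-20) y + (-4).
Simplifying: h(y) = y^3 - 3*y^2 - 20*y - 4.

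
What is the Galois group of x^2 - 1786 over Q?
Gal(K/Q) = Z/2Z (cyclic of order 2)

x^2 - 1786 is irreducible over Q since 1786 is not a rational square. The splitting field Q(sqrt(1786)) has degree 2 over Q, and its unique nontrivial automorphism is sqrt(1786) ↦ -sqrt(1786). Hence Gal(Q(sqrt(1786))/Q) = Z/2Z.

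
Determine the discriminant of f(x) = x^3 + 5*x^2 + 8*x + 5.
Δ = -23

For x^3 + a x^2 + b x + c the discriminant is Δ = 18 a b c - 4 a^3 c + a^2 b^2 - 4 b^3 - 27 c^2.
Plug a = 5, b = 8, c = 5:
  18*(5)*(8)*(5) - 4*(5)^3*(5) + (5)^2*(8)^2 - 4*(8)^3 - 27*(5)^2
  = 3600 + (-2500) + 1600 + (-2048) + (-675)
  = -23.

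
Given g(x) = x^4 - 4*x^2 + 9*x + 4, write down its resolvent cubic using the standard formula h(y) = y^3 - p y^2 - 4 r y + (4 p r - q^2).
h(y) = y^3 + 4*y^2 - 16*y - 145

Identify coefficients: p = -4, q = 9, r = 4.
Plug into h(y) = y^3 - p y^2 - 4 r y + (4 p r - q^2):
  h(y) = y^3 - (-4) y^2 - 4*(4) y + (4*(-4)*(4) - (9)^2)
       = y^3 + (4) y^2 + (-16) y + (-145).
Simplifying: h(y) = y^3 + 4*y^2 - 16*y - 145.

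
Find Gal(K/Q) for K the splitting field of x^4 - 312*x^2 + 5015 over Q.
Gal(K/Q) = V_4 (Klein four-group, Z/2Z × Z/2Z)

f factors as (x^2 - 17)(x^2 - 295), so the splitting field is K = Q(sqrt(17), sqrt(295)). The elements 17, 295, 5015 are all non-squares in Q, so sqrt(17) and sqrt(295) generate independent quadratic extensions. Thus [K:Q] = 4 and Gal(K/Q) is generated by the two order-2 automorphisms sqrt(17) ↦ -sqrt(17) and sqrt(295) ↦ -sqrt(295), giving V_4.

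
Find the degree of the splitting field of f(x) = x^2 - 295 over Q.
[K:Q] = 2

The polynomial x^2 - 295 is irreducible over Q since 295 is not a perfect square. Its splitting field is Q(sqrt(295)), which has degree 2 over Q.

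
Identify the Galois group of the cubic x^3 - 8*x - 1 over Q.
Gal(K/Q) = S_3 (symmetric group of order 6)

Compute the discriminant of x^3 + (0)*x^2 + (-8)*x + (-1): Δ = 2021. Since Δ is not a rational square, the Galois group is not contained in A_3; it must be the full S_3 (irreducibility of the cubic rules out anything smaller).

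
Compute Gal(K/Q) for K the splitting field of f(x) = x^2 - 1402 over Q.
Gal(K/Q) = Z/2Z (cyclic of order 2)

x^2 - 1402 is irreducible over Q since 1402 is not a rational square. The splitting field Q(sqrt(1402)) has degree 2 over Q, and its unique nontrivial automorphism is sqrt(1402) ↦ -sqrt(1402). Hence Gal(Q(sqrt(1402))/Q) = Z/2Z.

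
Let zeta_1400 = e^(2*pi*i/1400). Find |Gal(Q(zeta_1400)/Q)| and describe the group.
|Gal(Q(zeta_1400)/Q)| = phi(1400) = 480; group ≅ (Z/1400Z)^* ≅ Z/2Z × Z/2Z × Z/6Z × Z/20Z

The n-th cyclotomic polynomial Φ_1400(x) is the minimal polynomial of zeta_1400 over Q and has degree phi(1400) = 480. So Q(zeta_1400) is a degree-480 Galois extension with Galois group (Z/1400Z)^*. By CRT, (Z/1400Z)^* ≅ (Z/8Z)^* × (Z/25Z)^* × (Z/7Z)^*. Each prime-power unit group is (Z/8Z)^* ≅ Z/2Z × Z/2Z; (Z/25Z)^* ≅ Z/20Z; (Z/7Z)^* ≅ Z/6Z. Hence Gal(Q(zeta_1400)/Q) ≅ Z/2Z × Z/2Z × Z/6Z × Z/20Z.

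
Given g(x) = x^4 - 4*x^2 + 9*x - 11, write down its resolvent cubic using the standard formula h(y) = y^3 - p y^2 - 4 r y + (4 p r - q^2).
h(y) = y^3 + 4*y^2 + 44*y + 95

Identify coefficients: p = -4, q = 9, r = -11.
Plug into h(y) = y^3 - p y^2 - 4 r y + (4 p r - q^2):
  h(y) = y^3 - (-4) y^2 - 4*(-11) y + (4*(-4)*(-11) - (9)^2)
       = y^3 + (4) y^2 + (44) y + (95).
Simplifying: h(y) = y^3 + 4*y^2 + 44*y + 95.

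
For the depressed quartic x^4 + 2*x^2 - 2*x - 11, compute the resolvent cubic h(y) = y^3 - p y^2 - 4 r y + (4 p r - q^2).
h(y) = y^3 - 2*y^2 + 44*y - 92

Identify coefficients: p = 2, q = -2, r = -11.
Plug into h(y) = y^3 - p y^2 - 4 r y + (4 p r - q^2):
  h(y) = y^3 - (2) y^2 - 4*(-11) y + (4*(2)*(-11) - (-2)^2)
       = y^3 + (-2) y^2 + (44) y + (-92).
Simplifying: h(y) = y^3 - 2*y^2 + 44*y - 92.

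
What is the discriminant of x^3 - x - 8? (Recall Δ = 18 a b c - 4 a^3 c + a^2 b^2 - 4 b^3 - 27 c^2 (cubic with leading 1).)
Δ = -1724

For x^3 + a x^2 + b x + c the discriminant is Δ = 18 a b c - 4 a^3 c + a^2 b^2 - 4 b^3 - 27 c^2.
Plug a = 0, b = -1, c = -8:
  18*(0)*(-1)*(-8) - 4*(0)^3*(-8) + (0)^2*(-1)^2 - 4*(-1)^3 - 27*(-8)^2
  = 0 + (0) + 0 + (4) + (-1728)
  = -1724.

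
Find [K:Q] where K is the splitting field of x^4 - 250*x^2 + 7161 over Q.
[K:Q] = 4

f factors as (x^2 - 217)(x^2 - 33); the splitting field is K = Q(sqrt(217), sqrt(33)). Since 217, 33, and 7161 are all non-squares in Q, the three subfields Q(sqrt(217)), Q(sqrt(33)), Q(sqrt(7161)) are distinct degree-2 extensions, so [K:Q] = 4 (Klein four Galois group).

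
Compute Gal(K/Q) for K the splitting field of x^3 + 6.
Gal(K/Q) = S_3 (symmetric group of order 6)

Compute the discriminant of x^3 + (0)*x^2 + (0)*x + (6): Δ = -972. Since Δ is not a rational square, the Galois group is not contained in A_3; it must be the full S_3 (irreducibility of the cubic rules out anything smaller).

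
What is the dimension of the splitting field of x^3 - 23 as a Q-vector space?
[K:Q] = 6

x^3 - 23 has one real root r = 23^(1/3) and two complex roots r*zeta_3, r*zeta_3^2 where zeta_3 = e^(2*pi*i/3). The splitting field is Q(r, zeta_3). [Q(r):Q] = 3 and [Q(zeta_3):Q] = 2 with gcd = 1, so [Q(r, zeta_3):Q] = 3 * 2 = 6.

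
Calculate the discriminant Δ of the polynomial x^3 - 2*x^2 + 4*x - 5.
Δ = -307

For x^3 + a x^2 + b x + c the discriminant is Δ = 18 a b c - 4 a^3 c + a^2 b^2 - 4 b^3 - 27 c^2.
Plug a = -2, b = 4, c = -5:
  18*(-2)*(4)*(-5) - 4*(-2)^3*(-5) + (-2)^2*(4)^2 - 4*(4)^3 - 27*(-5)^2
  = 720 + (-160) + 64 + (-256) + (-675)
  = -307.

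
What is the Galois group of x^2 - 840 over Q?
Gal(K/Q) = Z/2Z (cyclic of order 2)

x^2 - 840 is irreducible over Q since 840 is not a rational square. The splitting field Q(sqrt(840)) has degree 2 over Q, and its unique nontrivial automorphism is sqrt(840) ↦ -sqrt(840). Hence Gal(Q(sqrt(840))/Q) = Z/2Z.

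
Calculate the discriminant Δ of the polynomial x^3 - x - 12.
Δ = -3884

For a depressed cubic x^3 + p x + q the discriminant is Δ = -4 p^3 - 27 q^2 = -4*(-1)^3 - 27*(-12)^2 = 4 - 3888 = -3884.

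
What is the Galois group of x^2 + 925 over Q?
Gal(K/Q) = Z/2Z (cyclic of order 2)

x^2 + 925 is irreducible over Q since -925 is not a rational square. The splitting field Q(sqrt(-925)) has degree 2 over Q, and its unique nontrivial automorphism is sqrt(-925) ↦ -sqrt(-925). Hence Gal(Q(sqrt(-925))/Q) = Z/2Z.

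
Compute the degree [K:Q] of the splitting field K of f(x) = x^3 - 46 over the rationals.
[K:Q] = 6

x^3 - 46 has one real root r = 46^(1/3) and two complex roots r*zeta_3, r*zeta_3^2 where zeta_3 = e^(2*pi*i/3). The splitting field is Q(r, zeta_3). [Q(r):Q] = 3 and [Q(zeta_3):Q] = 2 with gcd = 1, so [Q(r, zeta_3):Q] = 3 * 2 = 6.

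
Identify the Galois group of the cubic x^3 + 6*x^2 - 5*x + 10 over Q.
Gal(K/Q) = S_3 (symmetric group of order 6)

Compute the discriminant of x^3 + (6)*x^2 + (-5)*x + (10): Δ = -15340. Since Δ is not a rational square, the Galois group is not contained in A_3; it must be the full S_3 (irreducibility of the cubic rules out anything smaller).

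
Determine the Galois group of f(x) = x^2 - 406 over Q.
Gal(K/Q) = Z/2Z (cyclic of order 2)

x^2 - 406 is irreducible over Q since 406 is not a rational square. The splitting field Q(sqrt(406)) has degree 2 over Q, and its unique nontrivial automorphism is sqrt(406) ↦ -sqrt(406). Hence Gal(Q(sqrt(406))/Q) = Z/2Z.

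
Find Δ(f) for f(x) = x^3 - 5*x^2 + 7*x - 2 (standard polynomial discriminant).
Δ = 5

For x^3 + a x^2 + b x + c the discriminant is Δ = 18 a b c - 4 a^3 c + a^2 b^2 - 4 b^3 - 27 c^2.
Plug a = -5, b = 7, c = -2:
  18*(-5)*(7)*(-2) - 4*(-5)^3*(-2) + (-5)^2*(7)^2 - 4*(7)^3 - 27*(-2)^2
  = 1260 + (-1000) + 1225 + (-1372) + (-108)
  = 5.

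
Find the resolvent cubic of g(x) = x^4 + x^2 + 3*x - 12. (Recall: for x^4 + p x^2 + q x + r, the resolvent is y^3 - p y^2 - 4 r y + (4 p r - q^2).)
h(y) = y^3 - y^2 + 48*y - 57

Identify coefficients: p = 1, q = 3, r = -12.
Plug into h(y) = y^3 - p y^2 - 4 r y + (4 p r - q^2):
  h(y) = y^3 - (1) y^2 - 4*(-12) y + (4*(1)*(-12) - (3)^2)
       = y^3 + (-1) y^2 + (48) y + (-57).
Simplifying: h(y) = y^3 - y^2 + 48*y - 57.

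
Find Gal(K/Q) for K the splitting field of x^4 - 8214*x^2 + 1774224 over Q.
Gal(K/Q) = Z/2Z (cyclic of order 2)

f factors as (x^2 - 222)(x^2 - 7992), so the splitting field is K = Q(sqrt(222), sqrt(7992)). The squarefree part of 222 is 222 and the squarefree part of 7992 is also 222, so sqrt(222) and sqrt(7992) are both rational multiples of sqrt(222). Hence Q(sqrt(222)) = Q(sqrt(7992)) = Q(sqrt(222)), and the splitting field collapses to a single degree-2 extension with Galois group Z/2Z.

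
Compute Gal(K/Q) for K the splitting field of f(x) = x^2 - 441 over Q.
Gal(K/Q) = trivial group (order 1)

x^2 - 441 factors as (x - 21)(x + 21) over Q, so its splitting field is Q itself and the Galois group is trivial.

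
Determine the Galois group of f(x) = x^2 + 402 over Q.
Gal(K/Q) = Z/2Z (cyclic of order 2)

x^2 + 402 is irreducible over Q since -402 is not a rational square. The splitting field Q(sqrt(-402)) has degree 2 over Q, and its unique nontrivial automorphism is sqrt(-402) ↦ -sqrt(-402). Hence Gal(Q(sqrt(-402))/Q) = Z/2Z.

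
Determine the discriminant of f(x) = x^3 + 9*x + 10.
Δ = -5616

For a depressed cubic x^3 + p x + q the discriminant is Δ = -4 p^3 - 27 q^2 = -4*(9)^3 - 27*(10)^2 = -2916 - 2700 = -5616.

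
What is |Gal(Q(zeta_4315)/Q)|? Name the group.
|Gal(Q(zeta_4315)/Q)| = phi(4315) = 3448; group ≅ (Z/4315Z)^* ≅ Z/4Z × Z/862Z

The n-th cyclotomic polynomial Φ_4315(x) is the minimal polynomial of zeta_4315 over Q and has degree phi(4315) = 3448. So Q(zeta_4315) is a degree-3448 Galois extension with Galois group (Z/4315Z)^*. By CRT, (Z/4315Z)^* ≅ (Z/5Z)^* × (Z/863Z)^*. Each prime-power unit group is (Z/5Z)^* ≅ Z/4Z; (Z/863Z)^* ≅ Z/862Z. Hence Gal(Q(zeta_4315)/Q) ≅ Z/4Z × Z/862Z.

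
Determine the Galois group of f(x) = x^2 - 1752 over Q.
Gal(K/Q) = Z/2Z (cyclic of order 2)

x^2 - 1752 is irreducible over Q since 1752 is not a rational square. The splitting field Q(sqrt(1752)) has degree 2 over Q, and its unique nontrivial automorphism is sqrt(1752) ↦ -sqrt(1752). Hence Gal(Q(sqrt(1752))/Q) = Z/2Z.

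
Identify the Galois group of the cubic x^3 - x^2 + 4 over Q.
Gal(K/Q) = S_3 (symmetric group of order 6)

Compute the discriminant of x^3 + (-1)*x^2 + (0)*x + (4): Δ = -416. Since Δ is not a rational square, the Galois group is not contained in A_3; it must be the full S_3 (irreducibility of the cubic rules out anything smaller).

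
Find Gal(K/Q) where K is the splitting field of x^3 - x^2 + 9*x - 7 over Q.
Gal(K/Q) = S_3 (symmetric group of order 6)

Compute the discriminant of x^3 + (-1)*x^2 + (9)*x + (-7): Δ = -3052. Since Δ is not a rational square, the Galois group is not contained in A_3; it must be the full S_3 (irreducibility of the cubic rules out anything smaller).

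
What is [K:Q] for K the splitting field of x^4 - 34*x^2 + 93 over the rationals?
[K:Q] = 4

f factors as (x^2 - 31)(x^2 - 3); the splitting field is K = Q(sqrt(31), sqrt(3)). Since 31, 3, and 93 are all non-squares in Q, the three subfields Q(sqrt(31)), Q(sqrt(3)), Q(sqrt(93)) are distinct degree-2 extensions, so [K:Q] = 4 (Klein four Galois group).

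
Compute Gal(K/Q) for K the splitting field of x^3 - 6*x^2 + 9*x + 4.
Gal(K/Q) = S_3 (symmetric group of order 6)

Compute the discriminant of x^3 + (-6)*x^2 + (9)*x + (4): Δ = -864. Since Δ is not a rational square, the Galois group is not contained in A_3; it must be the full S_3 (irreducibility of the cubic rules out anything smaller).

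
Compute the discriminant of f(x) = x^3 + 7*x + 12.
Δ = -5260

For a depressed cubic x^3 + p x + q the discriminant is Δ = -4 p^3 - 27 q^2 = -4*(7)^3 - 27*(12)^2 = -1372 - 3888 = -5260.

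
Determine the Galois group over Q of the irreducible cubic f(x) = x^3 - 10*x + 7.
Gal(K/Q) = S_3 (symmetric group of order 6)

Compute the discriminant of x^3 + (0)*x^2 + (-10)*x + (7): Δ = 2677. Since Δ is not a rational square, the Galois group is not contained in A_3; it must be the full S_3 (irreducibility of the cubic rules out anything smaller).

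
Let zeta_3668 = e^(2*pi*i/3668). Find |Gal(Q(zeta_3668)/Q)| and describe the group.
|Gal(Q(zeta_3668)/Q)| = phi(3668) = 1560; group ≅ (Z/3668Z)^* ≅ Z/2Z × Z/6Z × Z/130Z

The n-th cyclotomic polynomial Φ_3668(x) is the minimal polynomial of zeta_3668 over Q and has degree phi(3668) = 1560. So Q(zeta_3668) is a degree-1560 Galois extension with Galois group (Z/3668Z)^*. By CRT, (Z/3668Z)^* ≅ (Z/4Z)^* × (Z/7Z)^* × (Z/131Z)^*. Each prime-power unit group is (Z/4Z)^* ≅ Z/2Z; (Z/7Z)^* ≅ Z/6Z; (Z/131Z)^* ≅ Z/130Z. Hence Gal(Q(zeta_3668)/Q) ≅ Z/2Z × Z/6Z × Z/130Z.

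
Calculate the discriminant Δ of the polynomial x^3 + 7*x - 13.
Δ = -5935

For a depressed cubic x^3 + p x + q the discriminant is Δ = -4 p^3 - 27 q^2 = -4*(7)^3 - 27*(-13)^2 = -1372 - 4563 = -5935.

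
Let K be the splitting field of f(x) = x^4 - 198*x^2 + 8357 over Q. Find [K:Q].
[K:Q] = 4

f factors as (x^2 - 137)(x^2 - 61); the splitting field is K = Q(sqrt(137), sqrt(61)). Since 137, 61, and 8357 are all non-squares in Q, the three subfields Q(sqrt(137)), Q(sqrt(61)), Q(sqrt(8357)) are distinct degree-2 extensions, so [K:Q] = 4 (Klein four Galois group).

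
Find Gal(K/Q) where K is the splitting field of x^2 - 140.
Gal(K/Q) = Z/2Z (cyclic of order 2)

x^2 - 140 is irreducible over Q since 140 is not a rational square. The splitting field Q(sqrt(140)) has degree 2 over Q, and its unique nontrivial automorphism is sqrt(140) ↦ -sqrt(140). Hence Gal(Q(sqrt(140))/Q) = Z/2Z.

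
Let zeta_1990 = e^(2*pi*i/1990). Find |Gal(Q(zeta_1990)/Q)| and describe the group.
|Gal(Q(zeta_1990)/Q)| = phi(1990) = 792; group ≅ (Z/1990Z)^* ≅ Z/4Z × Z/198Z

The n-th cyclotomic polynomial Φ_1990(x) is the minimal polynomial of zeta_1990 over Q and has degree phi(1990) = 792. So Q(zeta_1990) is a degree-792 Galois extension with Galois group (Z/1990Z)^*. By CRT, (Z/1990Z)^* ≅ (Z/2Z)^* × (Z/5Z)^* × (Z/199Z)^*. Each prime-power unit group is (Z/2Z)^* ≅ trivial group (order 1); (Z/5Z)^* ≅ Z/4Z; (Z/199Z)^* ≅ Z/198Z. Hence Gal(Q(zeta_1990)/Q) ≅ Z/4Z × Z/198Z.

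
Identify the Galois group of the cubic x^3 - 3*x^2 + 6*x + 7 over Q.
Gal(K/Q) = S_3 (symmetric group of order 6)

Compute the discriminant of x^3 + (-3)*x^2 + (6)*x + (7): Δ = -3375. Since Δ is not a rational square, the Galois group is not contained in A_3; it must be the full S_3 (irreducibility of the cubic rules out anything smaller).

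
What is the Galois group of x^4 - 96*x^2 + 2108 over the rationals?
Gal(K/Q) = V_4 (Klein four-group, Z/2Z × Z/2Z)

f factors as (x^2 - 34)(x^2 - 62), so the splitting field is K = Q(sqrt(34), sqrt(62)). The elements 34, 62, 2108 are all non-squares in Q, so sqrt(34) and sqrt(62) generate independent quadratic extensions. Thus [K:Q] = 4 and Gal(K/Q) is generated by the two order-2 automorphisms sqrt(34) ↦ -sqrt(34) and sqrt(62) ↦ -sqrt(62), giving V_4.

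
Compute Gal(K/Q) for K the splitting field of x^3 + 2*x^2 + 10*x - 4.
Gal(K/Q) = S_3 (symmetric group of order 6)

Compute the discriminant of x^3 + (2)*x^2 + (10)*x + (-4): Δ = -5344. Since Δ is not a rational square, the Galois group is not contained in A_3; it must be the full S_3 (irreducibility of the cubic rules out anything smaller).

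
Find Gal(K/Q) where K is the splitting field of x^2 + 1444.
Gal(K/Q) = Z/2Z (cyclic of order 2)

x^2 + 1444 is irreducible over Q since -1444 is not a rational square. The splitting field Q(sqrt(-1444)) has degree 2 over Q, and its unique nontrivial automorphism is sqrt(-1444) ↦ -sqrt(-1444). Hence Gal(Q(sqrt(-1444))/Q) = Z/2Z.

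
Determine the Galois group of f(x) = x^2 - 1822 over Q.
Gal(K/Q) = Z/2Z (cyclic of order 2)

x^2 - 1822 is irreducible over Q since 1822 is not a rational square. The splitting field Q(sqrt(1822)) has degree 2 over Q, and its unique nontrivial automorphism is sqrt(1822) ↦ -sqrt(1822). Hence Gal(Q(sqrt(1822))/Q) = Z/2Z.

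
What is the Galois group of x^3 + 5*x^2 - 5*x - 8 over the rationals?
Gal(K/Q) = S_3 (symmetric group of order 6)

Compute the discriminant of x^3 + (5)*x^2 + (-5)*x + (-8): Δ = 6997. Since Δ is not a rational square, the Galois group is not contained in A_3; it must be the full S_3 (irreducibility of the cubic rules out anything smaller).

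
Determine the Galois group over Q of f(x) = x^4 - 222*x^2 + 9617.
Gal(K/Q) = V_4 (Klein four-group, Z/2Z × Z/2Z)

f factors as (x^2 - 163)(x^2 - 59), so the splitting field is K = Q(sqrt(163), sqrt(59)). The elements 163, 59, 9617 are all non-squares in Q, so sqrt(163) and sqrt(59) generate independent quadratic extensions. Thus [K:Q] = 4 and Gal(K/Q) is generated by the two order-2 automorphisms sqrt(163) ↦ -sqrt(163) and sqrt(59) ↦ -sqrt(59), giving V_4.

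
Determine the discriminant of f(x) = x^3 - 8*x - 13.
Δ = -2515

For a depressed cubic x^3 + p x + q the discriminant is Δ = -4 p^3 - 27 q^2 = -4*(-8)^3 - 27*(-13)^2 = 2048 - 4563 = -2515.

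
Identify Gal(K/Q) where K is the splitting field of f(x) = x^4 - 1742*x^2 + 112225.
Gal(K/Q) = Z/2Z (cyclic of order 2)

f factors as (x^2 - 67)(x^2 - 1675), so the splitting field is K = Q(sqrt(67), sqrt(1675)). The squarefree part of 67 is 67 and the squarefree part of 1675 is also 67, so sqrt(67) and sqrt(1675) are both rational multiples of sqrt(67). Hence Q(sqrt(67)) = Q(sqrt(1675)) = Q(sqrt(67)), and the splitting field collapses to a single degree-2 extension with Galois group Z/2Z.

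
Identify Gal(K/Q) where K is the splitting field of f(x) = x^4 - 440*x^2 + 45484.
Gal(K/Q) = V_4 (Klein four-group, Z/2Z × Z/2Z)

f factors as (x^2 - 166)(x^2 - 274), so the splitting field is K = Q(sqrt(166), sqrt(274)). The elements 166, 274, 45484 are all non-squares in Q, so sqrt(166) and sqrt(274) generate independent quadratic extensions. Thus [K:Q] = 4 and Gal(K/Q) is generated by the two order-2 automorphisms sqrt(166) ↦ -sqrt(166) and sqrt(274) ↦ -sqrt(274), giving V_4.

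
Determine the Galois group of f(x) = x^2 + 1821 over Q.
Gal(K/Q) = Z/2Z (cyclic of order 2)

x^2 + 1821 is irreducible over Q since -1821 is not a rational square. The splitting field Q(sqrt(-1821)) has degree 2 over Q, and its unique nontrivial automorphism is sqrt(-1821) ↦ -sqrt(-1821). Hence Gal(Q(sqrt(-1821))/Q) = Z/2Z.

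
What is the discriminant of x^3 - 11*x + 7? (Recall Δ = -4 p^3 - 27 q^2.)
Δ = 4001

For a depressed cubic x^3 + p x + q the discriminant is Δ = -4 p^3 - 27 q^2 = -4*(-11)^3 - 27*(7)^2 = 5324 - 1323 = 4001.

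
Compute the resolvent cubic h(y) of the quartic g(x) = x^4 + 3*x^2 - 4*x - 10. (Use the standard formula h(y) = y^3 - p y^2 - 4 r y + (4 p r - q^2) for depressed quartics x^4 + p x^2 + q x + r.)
h(y) = y^3 - 3*y^2 + 40*y - 136

Identify coefficients: p = 3, q = -4, r = -10.
Plug into h(y) = y^3 - p y^2 - 4 r y + (4 p r - q^2):
  h(y) = y^3 - (3) y^2 - 4*(-10) y + (4*(3)*(-10) - (-4)^2)
       = y^3 + (-3) y^2 + (40) y + (-136).
Simplifying: h(y) = y^3 - 3*y^2 + 40*y - 136.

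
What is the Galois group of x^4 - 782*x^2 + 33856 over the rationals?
Gal(K/Q) = Z/2Z (cyclic of order 2)

f factors as (x^2 - 736)(x^2 - 46), so the splitting field is K = Q(sqrt(736), sqrt(46)). The squarefree part of 736 is 46 and the squarefree part of 46 is also 46, so sqrt(736) and sqrt(46) are both rational multiples of sqrt(46). Hence Q(sqrt(736)) = Q(sqrt(46)) = Q(sqrt(46)), and the splitting field collapses to a single degree-2 extension with Galois group Z/2Z.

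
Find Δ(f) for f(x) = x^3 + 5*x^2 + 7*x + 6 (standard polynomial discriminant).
Δ = -339

For x^3 + a x^2 + b x + c the discriminant is Δ = 18 a b c - 4 a^3 c + a^2 b^2 - 4 b^3 - 27 c^2.
Plug a = 5, b = 7, c = 6:
  18*(5)*(7)*(6) - 4*(5)^3*(6) + (5)^2*(7)^2 - 4*(7)^3 - 27*(6)^2
  = 3780 + (-3000) + 1225 + (-1372) + (-972)
  = -339.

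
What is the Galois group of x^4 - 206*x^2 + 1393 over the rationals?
Gal(K/Q) = V_4 (Klein four-group, Z/2Z × Z/2Z)

f factors as (x^2 - 199)(x^2 - 7), so the splitting field is K = Q(sqrt(199), sqrt(7)). The elements 199, 7, 1393 are all non-squares in Q, so sqrt(199) and sqrt(7) generate independent quadratic extensions. Thus [K:Q] = 4 and Gal(K/Q) is generated by the two order-2 automorphisms sqrt(199) ↦ -sqrt(199) and sqrt(7) ↦ -sqrt(7), giving V_4.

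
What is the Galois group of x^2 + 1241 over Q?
Gal(K/Q) = Z/2Z (cyclic of order 2)

x^2 + 1241 is irreducible over Q since -1241 is not a rational square. The splitting field Q(sqrt(-1241)) has degree 2 over Q, and its unique nontrivial automorphism is sqrt(-1241) ↦ -sqrt(-1241). Hence Gal(Q(sqrt(-1241))/Q) = Z/2Z.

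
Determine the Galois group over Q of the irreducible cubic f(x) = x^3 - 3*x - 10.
Gal(K/Q) = S_3 (symmetric group of order 6)

Compute the discriminant of x^3 + (0)*x^2 + (-3)*x + (-10): Δ = -2592. Since Δ is not a rational square, the Galois group is not contained in A_3; it must be the full S_3 (irreducibility of the cubic rules out anything smaller).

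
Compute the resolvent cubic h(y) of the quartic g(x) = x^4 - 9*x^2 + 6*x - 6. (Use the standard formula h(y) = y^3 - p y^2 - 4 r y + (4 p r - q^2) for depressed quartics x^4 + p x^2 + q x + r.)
h(y) = y^3 + 9*y^2 + 24*y + 180

Identify coefficients: p = -9, q = 6, r = -6.
Plug into h(y) = y^3 - p y^2 - 4 r y + (4 p r - q^2):
  h(y) = y^3 - (-9) y^2 - 4*(-6) y + (4*(-9)*(-6) - (6)^2)
       = y^3 + (9) y^2 + (24) y + (180).
Simplifying: h(y) = y^3 + 9*y^2 + 24*y + 180.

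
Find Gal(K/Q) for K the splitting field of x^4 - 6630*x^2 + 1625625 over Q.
Gal(K/Q) = Z/2Z (cyclic of order 2)

f factors as (x^2 - 6375)(x^2 - 255), so the splitting field is K = Q(sqrt(6375), sqrt(255)). The squarefree part of 6375 is 255 and the squarefree part of 255 is also 255, so sqrt(6375) and sqrt(255) are both rational multiples of sqrt(255). Hence Q(sqrt(6375)) = Q(sqrt(255)) = Q(sqrt(255)), and the splitting field collapses to a single degree-2 extension with Galois group Z/2Z.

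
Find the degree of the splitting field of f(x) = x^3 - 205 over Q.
[K:Q] = 6

x^3 - 205 has one real root r = 205^(1/3) and two complex roots r*zeta_3, r*zeta_3^2 where zeta_3 = e^(2*pi*i/3). The splitting field is Q(r, zeta_3). [Q(r):Q] = 3 and [Q(zeta_3):Q] = 2 with gcd = 1, so [Q(r, zeta_3):Q] = 3 * 2 = 6.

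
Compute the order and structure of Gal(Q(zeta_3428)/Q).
|Gal(Q(zeta_3428)/Q)| = phi(3428) = 1712; group ≅ (Z/3428Z)^* ≅ Z/2Z × Z/856Z

The n-th cyclotomic polynomial Φ_3428(x) is the minimal polynomial of zeta_3428 over Q and has degree phi(3428) = 1712. So Q(zeta_3428) is a degree-1712 Galois extension with Galois group (Z/3428Z)^*. By CRT, (Z/3428Z)^* ≅ (Z/4Z)^* × (Z/857Z)^*. Each prime-power unit group is (Z/4Z)^* ≅ Z/2Z; (Z/857Z)^* ≅ Z/856Z. Hence Gal(Q(zeta_3428)/Q) ≅ Z/2Z × Z/856Z.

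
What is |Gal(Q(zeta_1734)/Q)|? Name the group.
|Gal(Q(zeta_1734)/Q)| = phi(1734) = 544; group ≅ (Z/1734Z)^* ≅ Z/2Z × Z/272Z

The n-th cyclotomic polynomial Φ_1734(x) is the minimal polynomial of zeta_1734 over Q and has degree phi(1734) = 544. So Q(zeta_1734) is a degree-544 Galois extension with Galois group (Z/1734Z)^*. By CRT, (Z/1734Z)^* ≅ (Z/2Z)^* × (Z/3Z)^* × (Z/289Z)^*. Each prime-power unit group is (Z/2Z)^* ≅ trivial group (order 1); (Z/3Z)^* ≅ Z/2Z; (Z/289Z)^* ≅ Z/272Z. Hence Gal(Q(zeta_1734)/Q) ≅ Z/2Z × Z/272Z.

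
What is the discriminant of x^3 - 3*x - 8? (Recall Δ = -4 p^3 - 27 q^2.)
Δ = -1620

For a depressed cubic x^3 + p x + q the discriminant is Δ = -4 p^3 - 27 q^2 = -4*(-3)^3 - 27*(-8)^2 = 108 - 1728 = -1620.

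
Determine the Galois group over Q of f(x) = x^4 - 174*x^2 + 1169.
Gal(K/Q) = V_4 (Klein four-group, Z/2Z × Z/2Z)

f factors as (x^2 - 7)(x^2 - 167), so the splitting field is K = Q(sqrt(7), sqrt(167)). The elements 7, 167, 1169 are all non-squares in Q, so sqrt(7) and sqrt(167) generate independent quadratic extensions. Thus [K:Q] = 4 and Gal(K/Q) is generated by the two order-2 automorphisms sqrt(7) ↦ -sqrt(7) and sqrt(167) ↦ -sqrt(167), giving V_4.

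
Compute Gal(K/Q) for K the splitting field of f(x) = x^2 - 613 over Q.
Gal(K/Q) = Z/2Z (cyclic of order 2)

x^2 - 613 is irreducible over Q since 613 is not a rational square. The splitting field Q(sqrt(613)) has degree 2 over Q, and its unique nontrivial automorphism is sqrt(613) ↦ -sqrt(613). Hence Gal(Q(sqrt(613))/Q) = Z/2Z.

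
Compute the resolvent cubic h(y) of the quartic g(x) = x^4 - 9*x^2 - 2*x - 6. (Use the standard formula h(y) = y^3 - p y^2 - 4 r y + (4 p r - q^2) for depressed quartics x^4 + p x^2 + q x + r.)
h(y) = y^3 + 9*y^2 + 24*y + 212

Identify coefficients: p = -9, q = -2, r = -6.
Plug into h(y) = y^3 - p y^2 - 4 r y + (4 p r - q^2):
  h(y) = y^3 - (-9) y^2 - 4*(-6) y + (4*(-9)*(-6) - (-2)^2)
       = y^3 + (9) y^2 + (24) y + (212).
Simplifying: h(y) = y^3 + 9*y^2 + 24*y + 212.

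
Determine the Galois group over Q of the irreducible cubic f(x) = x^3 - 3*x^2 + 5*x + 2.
Gal(K/Q) = S_3 (symmetric group of order 6)

Compute the discriminant of x^3 + (-3)*x^2 + (5)*x + (2): Δ = -707. Since Δ is not a rational square, the Galois group is not contained in A_3; it must be the full S_3 (irreducibility of the cubic rules out anything smaller).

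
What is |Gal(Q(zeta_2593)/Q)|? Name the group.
|Gal(Q(zeta_2593)/Q)| = phi(2593) = 2592; group ≅ (Z/2593Z)^* ≅ Z/2592Z

The n-th cyclotomic polynomial Φ_2593(x) is the minimal polynomial of zeta_2593 over Q and has degree phi(2593) = 2592. So Q(zeta_2593) is a degree-2592 Galois extension with Galois group (Z/2593Z)^*. (Z/2593Z)^* is cyclic since 2593 is an odd prime power (or 4). Hence Gal(Q(zeta_2593)/Q) ≅ Z/2592Z.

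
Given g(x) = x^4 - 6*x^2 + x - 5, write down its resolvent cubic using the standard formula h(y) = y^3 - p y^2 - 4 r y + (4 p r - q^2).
h(y) = y^3 + 6*y^2 + 20*y + 119

Identify coefficients: p = -6, q = 1, r = -5.
Plug into h(y) = y^3 - p y^2 - 4 r y + (4 p r - q^2):
  h(y) = y^3 - (-6) y^2 - 4*(-5) y + (4*(-6)*(-5) - (1)^2)
       = y^3 + (6) y^2 + (20) y + (119).
Simplifying: h(y) = y^3 + 6*y^2 + 20*y + 119.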